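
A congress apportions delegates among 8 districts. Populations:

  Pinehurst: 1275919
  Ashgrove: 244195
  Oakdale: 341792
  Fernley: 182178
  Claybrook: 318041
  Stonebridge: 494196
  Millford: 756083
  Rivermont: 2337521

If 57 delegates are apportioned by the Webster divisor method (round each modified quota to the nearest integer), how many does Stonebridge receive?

5

Standard divisor 5949925/57 ≈ 104384.649; standard quotas: Pinehurst 12.223, Ashgrove 2.339, Oakdale 3.274, Fernley 1.745, Claybrook 3.047, Stonebridge 4.734, Millford 7.243, Rivermont 22.393.
Rounding to the nearest integer gives 12, 2, 3, 2, 3, 5, 7, 22 = 56 seats, so the divisor must be adjusted.
With modified divisor 103000: modified quotas Pinehurst 12.388, Ashgrove 2.371, Oakdale 3.318, Fernley 1.769, Claybrook 3.088, Stonebridge 4.798, Millford 7.341, Rivermont 22.694.
Rounding to the nearest integer: Pinehurst 12, Ashgrove 2, Oakdale 3, Fernley 2, Claybrook 3, Stonebridge 5, Millford 7, Rivermont 23 (total 57).
Stonebridge receives 5.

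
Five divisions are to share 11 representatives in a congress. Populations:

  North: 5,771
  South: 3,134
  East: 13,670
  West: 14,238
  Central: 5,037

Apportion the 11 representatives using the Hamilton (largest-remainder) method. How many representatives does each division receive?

North: 1; South: 1; East: 4; West: 4; Central: 1

Total 41850; standard divisor 41850/11 ≈ 3804.545.
Standard quotas: North 1.5169, South 0.8238, East 3.5931, West 3.7424, Central 1.3239.
Lower quotas: North 1, South 0, East 3, West 3, Central 1 (sum 8, leaving 3 seats).
Remainders in descending order: South 0.8238, West 0.7424, East 0.5931, North 0.5169, Central 0.3239.
The surplus seats go to South, West, East.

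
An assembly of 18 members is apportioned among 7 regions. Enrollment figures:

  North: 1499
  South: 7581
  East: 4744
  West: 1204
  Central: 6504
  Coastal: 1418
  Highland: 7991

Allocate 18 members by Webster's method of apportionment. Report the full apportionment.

North: 1; South: 4; East: 3; West: 1; Central: 4; Coastal: 1; Highland: 4

Standard divisor 30941/18 ≈ 1718.944; standard quotas: North 0.872, South 4.410, East 2.760, West 0.700, Central 3.784, Coastal 0.825, Highland 4.649.
Rounding to the nearest integer gives 1, 4, 3, 1, 4, 1, 5 = 19 seats, so the divisor must be adjusted.
With modified divisor 1800: modified quotas North 0.833, South 4.212, East 2.636, West 0.669, Central 3.613, Coastal 0.788, Highland 4.439.
Rounding to the nearest integer: North 1, South 4, East 3, West 1, Central 4, Coastal 1, Highland 4 (total 18).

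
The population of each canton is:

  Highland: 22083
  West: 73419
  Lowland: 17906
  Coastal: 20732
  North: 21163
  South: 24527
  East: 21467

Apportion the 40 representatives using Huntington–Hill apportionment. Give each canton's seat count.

Highland=4, West=15, Lowland=4, Coastal=4, North=4, South=5, East=4

With divisor 5002: modified quotas Highland 4.415, West 14.678, Lowland 3.580, Coastal 4.145, North 4.231, South 4.903, East 4.292.
Geometric-mean thresholds: Highland √(4·5)=4.472, West √(14·15)=14.491, Lowland √(3·4)=3.464, Coastal √(4·5)=4.472, North √(4·5)=4.472, South √(4·5)=4.472, East √(4·5)=4.472.
Each quota rounded against its threshold gives Highland 4, West 15, Lowland 4, Coastal 4, North 4, South 5, East 4 (total 40).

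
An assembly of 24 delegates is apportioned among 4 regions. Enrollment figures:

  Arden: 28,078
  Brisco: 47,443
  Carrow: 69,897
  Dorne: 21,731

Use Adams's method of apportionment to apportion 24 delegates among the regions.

Standard divisor 167149/24 ≈ 6964.542; standard quotas: Arden 4.032, Brisco 6.812, Carrow 10.036, Dorne 3.120.
Rounding up gives 5, 7, 11, 4 = 27 seats, so the divisor must be adjusted.
With modified divisor 7500: modified quotas Arden 3.744, Brisco 6.326, Carrow 9.320, Dorne 2.897.
Rounding up: Arden 4, Brisco 7, Carrow 10, Dorne 3 (total 24).

Arden 4; Brisco 7; Carrow 10; Dorne 3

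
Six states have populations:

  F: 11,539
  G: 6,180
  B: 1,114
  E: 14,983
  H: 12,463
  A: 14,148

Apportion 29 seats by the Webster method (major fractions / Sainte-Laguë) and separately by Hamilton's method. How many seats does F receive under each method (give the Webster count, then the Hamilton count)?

Webster: F 5, G 3, B 1, E 7, H 6, A 7.
Hamilton: F 6, G 3, B 0, E 7, H 6, A 7.
F gets 5 under Webster and 6 under Hamilton.

5 and 6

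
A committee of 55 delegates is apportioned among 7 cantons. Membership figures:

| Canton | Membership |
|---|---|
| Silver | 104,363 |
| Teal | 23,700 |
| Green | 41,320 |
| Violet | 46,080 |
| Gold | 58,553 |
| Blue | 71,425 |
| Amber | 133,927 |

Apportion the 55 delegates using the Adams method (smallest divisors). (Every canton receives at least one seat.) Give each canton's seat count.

Silver 12, Teal 3, Green 5, Violet 5, Gold 7, Blue 8, Amber 15

Standard divisor 479368/55 ≈ 8715.782; standard quotas: Silver 11.974, Teal 2.719, Green 4.741, Violet 5.287, Gold 6.718, Blue 8.195, Amber 15.366.
Rounding up gives 12, 3, 5, 6, 7, 9, 16 = 58 seats, so the divisor must be adjusted.
With modified divisor 9400: modified quotas Silver 11.102, Teal 2.521, Green 4.396, Violet 4.902, Gold 6.229, Blue 7.598, Amber 14.248.
Rounding up: Silver 12, Teal 3, Green 5, Violet 5, Gold 7, Blue 8, Amber 15 (total 55).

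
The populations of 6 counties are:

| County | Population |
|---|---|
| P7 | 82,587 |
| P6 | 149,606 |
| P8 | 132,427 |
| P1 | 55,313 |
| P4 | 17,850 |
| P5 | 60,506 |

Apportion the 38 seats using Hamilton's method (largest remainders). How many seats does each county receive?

Total 498289; standard divisor 498289/38 ≈ 13112.868.
Standard quotas: P7 6.2982, P6 11.4091, P8 10.0990, P1 4.2182, P4 1.3613, P5 4.6142.
Lower quotas: P7 6, P6 11, P8 10, P1 4, P4 1, P5 4 (sum 36, leaving 2 seats).
Remainders in descending order: P5 0.6142, P6 0.4091, P4 0.3613, P7 0.2982, P1 0.2182, P8 0.0990.
The surplus seats go to P5, P6.

P7: 6, P6: 12, P8: 10, P1: 4, P4: 1, P5: 5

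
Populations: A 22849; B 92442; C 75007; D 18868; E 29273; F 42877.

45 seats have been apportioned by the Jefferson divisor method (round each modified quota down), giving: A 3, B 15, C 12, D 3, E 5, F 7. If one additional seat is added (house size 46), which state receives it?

B

Priority for the next seat is population ÷ (current seats + 1).
Priorities: A 5712.250, B 5777.625, C 5769.769, D 4717.000, E 4878.833, F 5359.625.
Highest priority: B.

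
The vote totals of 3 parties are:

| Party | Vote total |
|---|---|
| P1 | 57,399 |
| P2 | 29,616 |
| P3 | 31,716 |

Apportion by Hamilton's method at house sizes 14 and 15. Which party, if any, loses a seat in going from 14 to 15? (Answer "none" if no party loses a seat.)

none

At 14 seats: P1 7, P2 3, P3 4.
At 15 seats: P1 7, P2 4, P3 4.
No party's allocation decreased.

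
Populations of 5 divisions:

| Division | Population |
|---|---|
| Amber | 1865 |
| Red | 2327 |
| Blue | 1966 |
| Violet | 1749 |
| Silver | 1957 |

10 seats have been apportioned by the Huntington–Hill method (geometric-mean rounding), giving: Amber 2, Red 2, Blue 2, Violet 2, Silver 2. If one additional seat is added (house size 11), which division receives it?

Red

Priority for the next seat is population ÷ (√(s·(s+1))).
Priorities: Amber 761.383, Red 949.994, Blue 802.616, Violet 714.026, Silver 798.942.
Highest priority: Red.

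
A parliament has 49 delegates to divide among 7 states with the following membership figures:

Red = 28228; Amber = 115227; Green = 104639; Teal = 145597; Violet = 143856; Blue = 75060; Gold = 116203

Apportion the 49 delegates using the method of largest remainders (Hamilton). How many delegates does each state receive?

Red=2, Amber=8, Green=7, Teal=10, Violet=9, Blue=5, Gold=8

Standard divisor: 728810 ÷ 49 ≈ 14873.673.
Standard quotas: Red 1.8978, Amber 7.7470, Green 7.0352, Teal 9.7889, Violet 9.6719, Blue 5.0465, Gold 7.8127.
Lower quotas: Red 1, Amber 7, Green 7, Teal 9, Violet 9, Blue 5, Gold 7 (sum 45, leaving 4 seats).
Remainders in descending order: Red 0.8978, Gold 0.8127, Teal 0.7889, Amber 0.7470, Violet 0.6719, Blue 0.0465, Green 0.0352.
The surplus seats go to Red, Gold, Teal, Amber.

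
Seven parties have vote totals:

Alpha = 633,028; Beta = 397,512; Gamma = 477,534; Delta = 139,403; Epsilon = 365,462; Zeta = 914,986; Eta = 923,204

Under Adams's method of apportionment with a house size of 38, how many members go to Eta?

Standard divisor 3851129/38 ≈ 101345.5; standard quotas: Alpha 6.246, Beta 3.922, Gamma 4.712, Delta 1.376, Epsilon 3.606, Zeta 9.028, Eta 9.109.
Rounding up gives 7, 4, 5, 2, 4, 10, 10 = 42 seats, so the divisor must be adjusted.
With modified divisor 114900: modified quotas Alpha 5.509, Beta 3.460, Gamma 4.156, Delta 1.213, Epsilon 3.181, Zeta 7.963, Eta 8.035.
Rounding up: Alpha 6, Beta 4, Gamma 5, Delta 2, Epsilon 4, Zeta 8, Eta 9 (total 38).
Eta receives 9.

9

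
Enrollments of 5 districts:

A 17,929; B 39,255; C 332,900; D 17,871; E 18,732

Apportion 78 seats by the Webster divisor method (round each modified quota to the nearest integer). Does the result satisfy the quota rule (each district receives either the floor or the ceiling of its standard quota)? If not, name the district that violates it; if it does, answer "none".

Standard quotas: A 3.277, B 7.176, C 60.855, D 3.267, E 3.424.
Webster allocation: A 3, B 7, C 62, D 3, E 3.
C has quota 60.855 (lower 60, upper 61) but receives 62 — outside the quota interval.

C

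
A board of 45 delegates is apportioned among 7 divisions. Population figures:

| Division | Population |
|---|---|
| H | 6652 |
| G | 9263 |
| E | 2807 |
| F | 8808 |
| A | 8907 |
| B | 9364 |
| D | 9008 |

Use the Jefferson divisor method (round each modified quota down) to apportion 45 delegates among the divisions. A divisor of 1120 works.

With modified divisor 1120: modified quotas H 5.939, G 8.271, E 2.506, F 7.864, A 7.953, B 8.361, D 8.043.
Rounding down: H 5, G 8, E 2, F 7, A 7, B 8, D 8 (total 45).

H 5, G 8, E 2, F 7, A 7, B 8, D 8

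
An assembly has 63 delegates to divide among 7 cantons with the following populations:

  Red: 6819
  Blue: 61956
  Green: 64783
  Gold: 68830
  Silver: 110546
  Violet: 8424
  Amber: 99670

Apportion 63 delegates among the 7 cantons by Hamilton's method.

The standard divisor is 421028/63 ≈ 6682.984.
Standard quotas: Red 1.0204, Blue 9.2707, Green 9.6937, Gold 10.2993, Silver 16.5414, Violet 1.2605, Amber 14.9140.
Lower quotas: Red 1, Blue 9, Green 9, Gold 10, Silver 16, Violet 1, Amber 14 (sum 60, leaving 3 seats).
Remainders in descending order: Amber 0.9140, Green 0.6937, Silver 0.5414, Gold 0.2993, Blue 0.2707, Violet 0.2605, Red 0.0204.
Largest remainders: Amber, Green, Silver receive the extra seats.

Red 1, Blue 9, Green 10, Gold 10, Silver 17, Violet 1, Amber 15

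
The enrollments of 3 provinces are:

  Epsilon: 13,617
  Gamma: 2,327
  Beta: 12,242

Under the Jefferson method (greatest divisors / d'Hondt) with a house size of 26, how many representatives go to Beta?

11

Standard divisor 28186/26 ≈ 1084.077; standard quotas: Epsilon 12.561, Gamma 2.147, Beta 11.293.
Rounding down gives 12, 2, 11 = 25 seats, so the divisor must be adjusted.
With modified divisor 1030: modified quotas Epsilon 13.220, Gamma 2.259, Beta 11.885.
Rounding down: Epsilon 13, Gamma 2, Beta 11 (total 26).
Beta receives 11.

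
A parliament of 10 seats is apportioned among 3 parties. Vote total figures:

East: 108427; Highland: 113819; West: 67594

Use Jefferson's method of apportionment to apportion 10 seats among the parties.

East: 4; Highland: 4; West: 2

Standard divisor 289840/10 ≈ 28984; standard quotas: East 3.741, Highland 3.927, West 2.332.
Rounding down gives 3, 3, 2 = 8 seats, so the divisor must be adjusted.
With modified divisor 24900: modified quotas East 4.354, Highland 4.571, West 2.715.
Rounding down: East 4, Highland 4, West 2 (total 10).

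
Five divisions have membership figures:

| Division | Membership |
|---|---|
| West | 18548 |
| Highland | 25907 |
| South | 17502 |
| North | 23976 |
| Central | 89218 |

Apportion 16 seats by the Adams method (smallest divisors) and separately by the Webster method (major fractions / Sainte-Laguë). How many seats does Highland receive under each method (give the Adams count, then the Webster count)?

3 and 2

Adams: West 2, Highland 3, South 2, North 2, Central 7.
Webster: West 2, Highland 2, South 2, North 2, Central 8.
Highland gets 3 under Adams and 2 under Webster.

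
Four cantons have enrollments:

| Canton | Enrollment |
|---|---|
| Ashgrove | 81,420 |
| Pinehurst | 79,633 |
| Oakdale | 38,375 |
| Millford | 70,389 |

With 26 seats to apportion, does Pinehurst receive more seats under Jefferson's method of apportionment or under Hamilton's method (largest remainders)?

Jefferson: Ashgrove 8, Pinehurst 8, Oakdale 3, Millford 7.
Hamilton: Ashgrove 8, Pinehurst 7, Oakdale 4, Millford 7.
Pinehurst gets 8 under Jefferson and 7 under Hamilton.

Jefferson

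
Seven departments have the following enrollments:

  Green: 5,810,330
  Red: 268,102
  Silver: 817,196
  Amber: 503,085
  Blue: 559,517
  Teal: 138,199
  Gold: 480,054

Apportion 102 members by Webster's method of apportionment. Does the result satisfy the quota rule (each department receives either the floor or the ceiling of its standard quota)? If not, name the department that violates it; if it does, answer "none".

Green

Standard quotas: Green 69.102, Red 3.189, Silver 9.719, Amber 5.983, Blue 6.654, Teal 1.644, Gold 5.709.
Webster allocation: Green 68, Red 3, Silver 10, Amber 6, Blue 7, Teal 2, Gold 6.
Green has quota 69.102 (lower 69, upper 70) but receives 68 — outside the quota interval.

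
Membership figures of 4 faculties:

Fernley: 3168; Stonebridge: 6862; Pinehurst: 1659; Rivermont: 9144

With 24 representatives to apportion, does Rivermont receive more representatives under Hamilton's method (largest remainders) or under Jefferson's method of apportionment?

Jefferson

Hamilton: Fernley 4, Stonebridge 8, Pinehurst 2, Rivermont 10.
Jefferson: Fernley 3, Stonebridge 8, Pinehurst 2, Rivermont 11.
Rivermont gets 10 under Hamilton and 11 under Jefferson.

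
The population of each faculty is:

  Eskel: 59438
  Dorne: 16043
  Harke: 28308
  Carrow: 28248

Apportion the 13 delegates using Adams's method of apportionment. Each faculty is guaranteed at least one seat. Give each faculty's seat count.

Eskel 5, Dorne 2, Harke 3, Carrow 3

Standard divisor 132037/13 ≈ 10156.692; standard quotas: Eskel 5.852, Dorne 1.580, Harke 2.787, Carrow 2.781.
Rounding up gives 6, 2, 3, 3 = 14 seats, so the divisor must be adjusted.
With modified divisor 13000: modified quotas Eskel 4.572, Dorne 1.234, Harke 2.178, Carrow 2.173.
Rounding up: Eskel 5, Dorne 2, Harke 3, Carrow 3 (total 13).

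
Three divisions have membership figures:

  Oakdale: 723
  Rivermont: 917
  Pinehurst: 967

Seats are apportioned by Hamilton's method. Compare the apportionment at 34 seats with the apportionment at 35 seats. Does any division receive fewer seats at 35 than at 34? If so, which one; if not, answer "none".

At 34 seats: Oakdale 9, Rivermont 12, Pinehurst 13.
At 35 seats: Oakdale 10, Rivermont 12, Pinehurst 13.
No division's allocation decreased.

none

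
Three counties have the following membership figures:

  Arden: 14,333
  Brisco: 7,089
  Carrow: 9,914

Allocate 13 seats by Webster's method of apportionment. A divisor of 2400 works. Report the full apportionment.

With modified divisor 2400: modified quotas Arden 5.972, Brisco 2.954, Carrow 4.131.
Rounding to the nearest integer: Arden 6, Brisco 3, Carrow 4 (total 13).

Arden 6; Brisco 3; Carrow 4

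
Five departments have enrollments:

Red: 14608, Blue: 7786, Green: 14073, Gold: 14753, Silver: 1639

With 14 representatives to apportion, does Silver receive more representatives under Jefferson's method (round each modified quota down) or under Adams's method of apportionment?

Adams

Jefferson: Red 4, Blue 2, Green 4, Gold 4, Silver 0.
Adams: Red 4, Blue 2, Green 3, Gold 4, Silver 1.
Silver gets 0 under Jefferson and 1 under Adams.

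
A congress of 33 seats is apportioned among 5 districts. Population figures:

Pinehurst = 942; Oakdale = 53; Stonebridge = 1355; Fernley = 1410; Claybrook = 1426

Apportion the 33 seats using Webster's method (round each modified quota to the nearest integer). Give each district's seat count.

Pinehurst=6; Oakdale=0; Stonebridge=9; Fernley=9; Claybrook=9

Standard divisor 5186/33 ≈ 157.152; standard quotas: Pinehurst 5.994, Oakdale 0.337, Stonebridge 8.622, Fernley 8.972, Claybrook 9.074.
Rounding to the nearest integer gives Pinehurst 6, Oakdale 0, Stonebridge 9, Fernley 9, Claybrook 9 — total 33, matching the house size, so no adjustment is needed.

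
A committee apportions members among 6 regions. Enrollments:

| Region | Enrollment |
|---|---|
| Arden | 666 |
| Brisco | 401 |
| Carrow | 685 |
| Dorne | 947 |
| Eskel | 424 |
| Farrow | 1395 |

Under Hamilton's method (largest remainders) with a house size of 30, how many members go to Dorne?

Total 4518; standard divisor 4518/30 ≈ 150.6.
Standard quotas: Arden 4.422, Brisco 2.663, Carrow 4.548, Dorne 6.288, Eskel 2.815, Farrow 9.263.
Lower quotas: Arden 4, Brisco 2, Carrow 4, Dorne 6, Eskel 2, Farrow 9 (sum 27, leaving 3 seats).
Remainders in descending order: Eskel 0.815, Brisco 0.663, Carrow 0.548, Arden 0.422, Dorne 0.288, Farrow 0.263.
Largest remainders: Eskel, Brisco, Carrow receive the extra seats.
Dorne receives 6.

6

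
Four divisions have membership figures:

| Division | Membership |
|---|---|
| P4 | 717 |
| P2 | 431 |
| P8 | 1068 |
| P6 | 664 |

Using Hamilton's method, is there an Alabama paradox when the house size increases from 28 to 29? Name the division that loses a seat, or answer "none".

none

At 28 seats: P4 7, P2 4, P8 10, P6 7.
At 29 seats: P4 7, P2 4, P8 11, P6 7.
No division's allocation decreased.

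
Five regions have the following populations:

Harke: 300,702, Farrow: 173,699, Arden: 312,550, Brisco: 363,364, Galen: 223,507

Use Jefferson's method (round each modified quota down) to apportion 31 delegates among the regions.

Harke=7, Farrow=4, Arden=7, Brisco=8, Galen=5

Standard divisor 1373822/31 ≈ 44316.839; standard quotas: Harke 6.785, Farrow 3.919, Arden 7.053, Brisco 8.199, Galen 5.043.
Rounding down gives 6, 3, 7, 8, 5 = 29 seats, so the divisor must be adjusted.
With modified divisor 41700: modified quotas Harke 7.211, Farrow 4.165, Arden 7.495, Brisco 8.714, Galen 5.360.
Rounding down: Harke 7, Farrow 4, Arden 7, Brisco 8, Galen 5 (total 31).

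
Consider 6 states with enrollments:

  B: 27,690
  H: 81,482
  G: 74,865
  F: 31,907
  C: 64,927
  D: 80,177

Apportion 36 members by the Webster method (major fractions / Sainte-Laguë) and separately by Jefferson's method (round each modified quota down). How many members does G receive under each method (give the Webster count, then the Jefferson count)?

Webster: B 3, H 8, G 7, F 3, C 7, D 8.
Jefferson: B 2, H 8, G 8, F 3, C 7, D 8.
G gets 7 under Webster and 8 under Jefferson.

7 and 8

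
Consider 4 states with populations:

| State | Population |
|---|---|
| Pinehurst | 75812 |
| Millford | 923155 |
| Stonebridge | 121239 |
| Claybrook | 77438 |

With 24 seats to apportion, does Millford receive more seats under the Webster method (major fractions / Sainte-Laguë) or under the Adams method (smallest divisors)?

Webster: Pinehurst 2, Millford 18, Stonebridge 2, Claybrook 2.
Adams: Pinehurst 2, Millford 17, Stonebridge 3, Claybrook 2.
Millford gets 18 under Webster and 17 under Adams.

Webster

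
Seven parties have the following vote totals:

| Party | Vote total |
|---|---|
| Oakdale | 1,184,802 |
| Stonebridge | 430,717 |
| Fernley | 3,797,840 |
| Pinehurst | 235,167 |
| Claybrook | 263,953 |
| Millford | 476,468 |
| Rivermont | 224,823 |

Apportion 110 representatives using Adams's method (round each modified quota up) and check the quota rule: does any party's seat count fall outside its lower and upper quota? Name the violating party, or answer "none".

Standard quotas: Oakdale 19.706, Stonebridge 7.164, Fernley 63.166, Pinehurst 3.911, Claybrook 4.390, Millford 7.925, Rivermont 3.739.
Adams allocation: Oakdale 20, Stonebridge 7, Fernley 62, Pinehurst 4, Claybrook 5, Millford 8, Rivermont 4.
Fernley has quota 63.166 (lower 63, upper 64) but receives 62 — outside the quota interval.

Fernley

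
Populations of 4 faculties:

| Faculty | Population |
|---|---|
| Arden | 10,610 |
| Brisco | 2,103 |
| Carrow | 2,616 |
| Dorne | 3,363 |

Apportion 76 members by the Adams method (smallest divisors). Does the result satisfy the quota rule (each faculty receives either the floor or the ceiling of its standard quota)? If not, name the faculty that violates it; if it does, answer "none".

Arden

Standard quotas: Arden 43.139, Brisco 8.551, Carrow 10.636, Dorne 13.674.
Adams allocation: Arden 42, Brisco 9, Carrow 11, Dorne 14.
Arden has quota 43.139 (lower 43, upper 44) but receives 42 — outside the quota interval.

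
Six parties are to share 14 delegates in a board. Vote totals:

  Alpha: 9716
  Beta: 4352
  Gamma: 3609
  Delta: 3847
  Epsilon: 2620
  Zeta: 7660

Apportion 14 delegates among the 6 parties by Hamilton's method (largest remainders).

Alpha 4, Beta 2, Gamma 2, Delta 2, Epsilon 1, Zeta 3

Standard divisor: 31804 ÷ 14 ≈ 2271.714.
Standard quotas: Alpha 4.2769, Beta 1.9157, Gamma 1.5887, Delta 1.6934, Epsilon 1.1533, Zeta 3.3719.
Lower quotas: Alpha 4, Beta 1, Gamma 1, Delta 1, Epsilon 1, Zeta 3 (sum 11, leaving 3 seats).
Remainders in descending order: Beta 0.9157, Delta 0.6934, Gamma 0.5887, Zeta 0.3719, Alpha 0.2769, Epsilon 0.1533.
Largest remainders: Beta, Delta, Gamma receive the extra seats.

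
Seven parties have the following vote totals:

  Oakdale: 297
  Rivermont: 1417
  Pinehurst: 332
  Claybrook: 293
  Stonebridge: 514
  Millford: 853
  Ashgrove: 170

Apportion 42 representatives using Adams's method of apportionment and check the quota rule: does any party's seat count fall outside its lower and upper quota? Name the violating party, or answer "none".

none

Standard quotas: Oakdale 3.218, Rivermont 15.354, Pinehurst 3.598, Claybrook 3.175, Stonebridge 5.570, Millford 9.243, Ashgrove 1.842.
Adams allocation: Oakdale 3, Rivermont 15, Pinehurst 4, Claybrook 3, Stonebridge 6, Millford 9, Ashgrove 2.
Every allocation lies between the lower and upper quota.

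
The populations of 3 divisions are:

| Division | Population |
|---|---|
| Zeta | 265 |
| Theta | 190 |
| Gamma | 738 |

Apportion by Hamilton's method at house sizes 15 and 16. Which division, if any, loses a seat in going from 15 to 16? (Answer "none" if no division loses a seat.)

At 15 seats: Zeta 3, Theta 3, Gamma 9.
At 16 seats: Zeta 4, Theta 2, Gamma 10.
Theta drops from 3 to 2.

Theta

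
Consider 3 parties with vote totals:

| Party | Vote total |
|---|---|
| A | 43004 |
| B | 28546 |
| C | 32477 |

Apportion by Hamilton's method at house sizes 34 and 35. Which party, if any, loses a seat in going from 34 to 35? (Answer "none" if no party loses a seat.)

At 34 seats: A 14, B 9, C 11.
At 35 seats: A 14, B 10, C 11.
No party's allocation decreased.

none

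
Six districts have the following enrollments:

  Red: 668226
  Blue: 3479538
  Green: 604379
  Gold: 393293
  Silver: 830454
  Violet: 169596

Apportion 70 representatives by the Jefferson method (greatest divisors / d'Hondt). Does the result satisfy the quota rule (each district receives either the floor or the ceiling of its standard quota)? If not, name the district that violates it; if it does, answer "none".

Blue

Standard quotas: Red 7.611, Blue 39.634, Green 6.884, Gold 4.480, Silver 9.459, Violet 1.932.
Jefferson allocation: Red 7, Blue 41, Green 7, Gold 4, Silver 9, Violet 2.
Blue has quota 39.634 (lower 39, upper 40) but receives 41 — outside the quota interval.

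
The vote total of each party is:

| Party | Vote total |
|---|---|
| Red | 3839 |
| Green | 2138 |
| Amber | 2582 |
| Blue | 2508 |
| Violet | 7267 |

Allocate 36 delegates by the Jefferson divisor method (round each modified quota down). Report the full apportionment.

Standard divisor 18334/36 ≈ 509.278; standard quotas: Red 7.538, Green 4.198, Amber 5.070, Blue 4.925, Violet 14.269.
Rounding down gives 7, 4, 5, 4, 14 = 34 seats, so the divisor must be adjusted.
With modified divisor 482: modified quotas Red 7.965, Green 4.436, Amber 5.357, Blue 5.203, Violet 15.077.
Rounding down: Red 7, Green 4, Amber 5, Blue 5, Violet 15 (total 36).

Red 7, Green 4, Amber 5, Blue 5, Violet 15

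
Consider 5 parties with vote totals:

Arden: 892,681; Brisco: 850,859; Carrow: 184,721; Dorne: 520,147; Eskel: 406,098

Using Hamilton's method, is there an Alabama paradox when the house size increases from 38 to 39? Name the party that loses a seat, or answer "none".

Carrow

At 38 seats: Arden 12, Brisco 11, Carrow 3, Dorne 7, Eskel 5.
At 39 seats: Arden 12, Brisco 12, Carrow 2, Dorne 7, Eskel 6.
Carrow drops from 3 to 2.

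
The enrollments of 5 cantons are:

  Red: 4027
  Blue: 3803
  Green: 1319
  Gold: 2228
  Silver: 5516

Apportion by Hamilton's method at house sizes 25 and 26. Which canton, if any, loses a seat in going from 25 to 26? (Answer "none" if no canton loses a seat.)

At 25 seats: Red 6, Blue 6, Green 2, Gold 3, Silver 8.
At 26 seats: Red 6, Blue 6, Green 2, Gold 3, Silver 9.
No canton's allocation decreased.

none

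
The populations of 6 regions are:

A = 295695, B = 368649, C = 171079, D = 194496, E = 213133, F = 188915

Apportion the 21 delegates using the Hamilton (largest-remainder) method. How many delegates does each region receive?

A=4, B=5, C=3, D=3, E=3, F=3

Standard divisor: 1431967 ÷ 21 ≈ 68188.905.
Standard quotas: A 4.3364, B 5.4063, C 2.5089, D 2.8523, E 3.1256, F 2.7705.
Lower quotas: A 4, B 5, C 2, D 2, E 3, F 2 (sum 18, leaving 3 seats).
Remainders in descending order: D 0.8523, F 0.7705, C 0.5089, B 0.4063, A 0.3364, E 0.1256.
Largest remainders: D, F, C receive the extra seats.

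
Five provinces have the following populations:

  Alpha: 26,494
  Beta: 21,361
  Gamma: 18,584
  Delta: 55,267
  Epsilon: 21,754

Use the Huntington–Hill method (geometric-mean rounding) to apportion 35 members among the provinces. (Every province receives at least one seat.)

Alpha 6, Beta 5, Gamma 5, Delta 14, Epsilon 5

With divisor 4092: modified quotas Alpha 6.475, Beta 5.220, Gamma 4.542, Delta 13.506, Epsilon 5.316.
Geometric-mean thresholds: Alpha √(6·7)=6.481, Beta √(5·6)=5.477, Gamma √(4·5)=4.472, Delta √(13·14)=13.491, Epsilon √(5·6)=5.477.
Each quota rounded against its threshold gives Alpha 6, Beta 5, Gamma 5, Delta 14, Epsilon 5 (total 35).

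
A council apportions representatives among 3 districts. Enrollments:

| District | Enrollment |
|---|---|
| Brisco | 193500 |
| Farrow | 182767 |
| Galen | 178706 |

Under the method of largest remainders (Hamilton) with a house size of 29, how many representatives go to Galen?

Total 554973; standard divisor 554973/29 = 19137.
Standard quotas: Brisco 10.1113, Farrow 9.5505, Galen 9.3382.
Lower quotas: Brisco 10, Farrow 9, Galen 9 (sum 28, leaving 1 seat).
Remainders in descending order: Farrow 0.5505, Galen 0.3382, Brisco 0.1113.
Largest remainder: Farrow receives the extra seat.
Galen receives 9.

9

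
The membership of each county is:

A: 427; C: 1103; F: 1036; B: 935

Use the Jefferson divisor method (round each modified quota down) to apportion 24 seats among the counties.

Standard divisor 3501/24 ≈ 145.875; standard quotas: A 2.927, C 7.561, F 7.102, B 6.410.
Rounding down gives 2, 7, 7, 6 = 22 seats, so the divisor must be adjusted.
With modified divisor 136: modified quotas A 3.140, C 8.110, F 7.618, B 6.875.
Rounding down: A 3, C 8, F 7, B 6 (total 24).

A: 3, C: 8, F: 7, B: 6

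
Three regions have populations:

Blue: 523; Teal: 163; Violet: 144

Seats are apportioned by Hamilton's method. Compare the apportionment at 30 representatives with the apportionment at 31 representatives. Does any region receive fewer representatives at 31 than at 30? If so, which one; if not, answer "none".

none

At 30 seats: Blue 19, Teal 6, Violet 5.
At 31 seats: Blue 20, Teal 6, Violet 5.
No region's allocation decreased.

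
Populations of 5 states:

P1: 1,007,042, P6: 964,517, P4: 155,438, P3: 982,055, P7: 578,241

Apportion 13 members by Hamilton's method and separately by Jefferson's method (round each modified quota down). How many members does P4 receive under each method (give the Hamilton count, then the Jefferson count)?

Hamilton: P1 4, P6 3, P4 1, P3 3, P7 2.
Jefferson: P1 4, P6 3, P4 0, P3 4, P7 2.
P4 gets 1 under Hamilton and 0 under Jefferson.

1 and 0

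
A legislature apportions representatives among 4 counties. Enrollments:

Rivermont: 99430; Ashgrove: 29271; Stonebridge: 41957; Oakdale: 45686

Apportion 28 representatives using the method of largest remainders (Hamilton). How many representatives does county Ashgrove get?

4

Standard divisor: 216344 ÷ 28 ≈ 7726.571.
Standard quotas: Rivermont 12.8686, Ashgrove 3.7884, Stonebridge 5.4302, Oakdale 5.9128.
Lower quotas: Rivermont 12, Ashgrove 3, Stonebridge 5, Oakdale 5 (sum 25, leaving 3 seats).
Remainders in descending order: Oakdale 0.9128, Rivermont 0.8686, Ashgrove 0.7884, Stonebridge 0.4302.
Largest remainders: Oakdale, Rivermont, Ashgrove receive the extra seats.
Ashgrove receives 4.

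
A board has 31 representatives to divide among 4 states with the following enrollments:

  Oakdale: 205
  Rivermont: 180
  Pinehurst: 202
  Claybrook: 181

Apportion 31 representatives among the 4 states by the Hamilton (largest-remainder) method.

Standard divisor: 768 ÷ 31 ≈ 24.774.
Standard quotas: Oakdale 8.275, Rivermont 7.266, Pinehurst 8.154, Claybrook 7.306.
Lower quotas: Oakdale 8, Rivermont 7, Pinehurst 8, Claybrook 7 (sum 30, leaving 1 seat).
Remainders in descending order: Claybrook 0.306, Oakdale 0.275, Rivermont 0.266, Pinehurst 0.154.
Largest remainder: Claybrook receives the extra seat.

Oakdale 8, Rivermont 7, Pinehurst 8, Claybrook 8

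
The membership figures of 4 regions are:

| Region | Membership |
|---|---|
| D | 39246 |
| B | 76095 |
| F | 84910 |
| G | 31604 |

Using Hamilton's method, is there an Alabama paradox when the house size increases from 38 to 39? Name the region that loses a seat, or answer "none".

At 38 seats: D 6, B 13, F 14, G 5.
At 39 seats: D 7, B 13, F 14, G 5.
No region's allocation decreased.

none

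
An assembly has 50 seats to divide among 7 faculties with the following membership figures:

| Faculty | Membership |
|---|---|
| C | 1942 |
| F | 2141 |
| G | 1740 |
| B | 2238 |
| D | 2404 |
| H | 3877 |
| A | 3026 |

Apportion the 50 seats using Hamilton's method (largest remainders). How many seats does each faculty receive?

The standard divisor is 17368/50 ≈ 347.36.
Standard quotas: C 5.591, F 6.164, G 5.009, B 6.443, D 6.921, H 11.161, A 8.711.
Lower quotas: C 5, F 6, G 5, B 6, D 6, H 11, A 8 (sum 47, leaving 3 seats).
Remainders in descending order: D 0.921, A 0.711, C 0.591, B 0.443, F 0.164, H 0.161, G 0.009.
The surplus seats go to D, A, C.

C 6, F 6, G 5, B 6, D 7, H 11, A 9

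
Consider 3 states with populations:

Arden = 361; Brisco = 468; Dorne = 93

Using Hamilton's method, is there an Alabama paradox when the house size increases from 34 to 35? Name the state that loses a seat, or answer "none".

Dorne

At 34 seats: Arden 13, Brisco 17, Dorne 4.
At 35 seats: Arden 14, Brisco 18, Dorne 3.
Dorne drops from 4 to 3.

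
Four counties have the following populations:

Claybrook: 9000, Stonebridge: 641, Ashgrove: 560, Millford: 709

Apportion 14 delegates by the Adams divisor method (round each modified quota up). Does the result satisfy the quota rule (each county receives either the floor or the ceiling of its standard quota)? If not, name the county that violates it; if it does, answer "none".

none

Standard quotas: Claybrook 11.549, Stonebridge 0.823, Ashgrove 0.719, Millford 0.910.
Adams allocation: Claybrook 11, Stonebridge 1, Ashgrove 1, Millford 1.
Every allocation lies between the lower and upper quota.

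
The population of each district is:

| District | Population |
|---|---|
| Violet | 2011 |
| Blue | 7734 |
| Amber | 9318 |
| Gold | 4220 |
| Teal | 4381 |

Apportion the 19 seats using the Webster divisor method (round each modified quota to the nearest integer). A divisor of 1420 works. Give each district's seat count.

Violet 1; Blue 5; Amber 7; Gold 3; Teal 3

With modified divisor 1420: modified quotas Violet 1.416, Blue 5.446, Amber 6.562, Gold 2.972, Teal 3.085.
Rounding to the nearest integer: Violet 1, Blue 5, Amber 7, Gold 3, Teal 3 (total 19).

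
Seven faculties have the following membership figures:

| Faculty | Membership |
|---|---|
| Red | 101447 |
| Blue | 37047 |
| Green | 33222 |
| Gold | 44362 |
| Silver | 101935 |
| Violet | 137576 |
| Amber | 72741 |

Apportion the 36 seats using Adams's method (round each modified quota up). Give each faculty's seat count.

Red 7, Blue 3, Green 2, Gold 3, Silver 7, Violet 9, Amber 5

Standard divisor 528330/36 ≈ 14675.833; standard quotas: Red 6.913, Blue 2.524, Green 2.264, Gold 3.023, Silver 6.946, Violet 9.374, Amber 4.957.
Rounding up gives 7, 3, 3, 4, 7, 10, 5 = 39 seats, so the divisor must be adjusted.
With modified divisor 16800: modified quotas Red 6.039, Blue 2.205, Green 1.978, Gold 2.641, Silver 6.068, Violet 8.189, Amber 4.330.
Rounding up: Red 7, Blue 3, Green 2, Gold 3, Silver 7, Violet 9, Amber 5 (total 36).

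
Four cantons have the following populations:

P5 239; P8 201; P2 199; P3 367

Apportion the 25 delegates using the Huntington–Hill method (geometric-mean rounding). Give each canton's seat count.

P5: 6, P8: 5, P2: 5, P3: 9

With divisor 41: modified quotas P5 5.829, P8 4.902, P2 4.854, P3 8.951.
Geometric-mean thresholds: P5 √(5·6)=5.477, P8 √(4·5)=4.472, P2 √(4·5)=4.472, P3 √(8·9)=8.485.
Each quota rounded against its threshold gives P5 6, P8 5, P2 5, P3 9 (total 25).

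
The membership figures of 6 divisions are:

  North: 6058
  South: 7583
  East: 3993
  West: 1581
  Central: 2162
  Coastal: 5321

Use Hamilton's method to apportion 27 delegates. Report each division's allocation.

The standard divisor is 26698/27 ≈ 988.815.
Standard quotas: North 6.1265, South 7.6688, East 4.0382, West 1.5989, Central 2.1865, Coastal 5.3812.
Lower quotas: North 6, South 7, East 4, West 1, Central 2, Coastal 5 (sum 25, leaving 2 seats).
Remainders in descending order: South 0.6688, West 0.5989, Coastal 0.3812, Central 0.1865, North 0.1265, East 0.0382.
Largest remainders: South, West receive the extra seats.

North 6; South 8; East 4; West 2; Central 2; Coastal 5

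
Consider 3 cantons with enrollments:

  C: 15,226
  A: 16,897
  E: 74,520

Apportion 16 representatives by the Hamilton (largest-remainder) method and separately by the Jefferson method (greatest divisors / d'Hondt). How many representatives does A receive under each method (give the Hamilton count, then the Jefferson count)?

Hamilton: C 2, A 3, E 11.
Jefferson: C 2, A 2, E 12.
A gets 3 under Hamilton and 2 under Jefferson.

3 and 2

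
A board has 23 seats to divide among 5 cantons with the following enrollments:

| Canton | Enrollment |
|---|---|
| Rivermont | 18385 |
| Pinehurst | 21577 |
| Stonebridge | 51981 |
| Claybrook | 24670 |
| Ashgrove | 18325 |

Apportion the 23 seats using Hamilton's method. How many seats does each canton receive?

Rivermont: 3; Pinehurst: 4; Stonebridge: 9; Claybrook: 4; Ashgrove: 3

The standard divisor is 134938/23 ≈ 5866.87.
Standard quotas: Rivermont 3.1337, Pinehurst 3.6778, Stonebridge 8.8601, Claybrook 4.2050, Ashgrove 3.1235.
Lower quotas: Rivermont 3, Pinehurst 3, Stonebridge 8, Claybrook 4, Ashgrove 3 (sum 21, leaving 2 seats).
Remainders in descending order: Stonebridge 0.8601, Pinehurst 0.6778, Claybrook 0.2050, Rivermont 0.1337, Ashgrove 0.1235.
Largest remainders: Stonebridge, Pinehurst receive the extra seats.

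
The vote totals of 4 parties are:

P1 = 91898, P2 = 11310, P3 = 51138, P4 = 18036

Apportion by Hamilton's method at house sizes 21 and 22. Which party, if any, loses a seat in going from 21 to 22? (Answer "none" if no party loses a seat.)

P2

At 21 seats: P1 11, P2 2, P3 6, P4 2.
At 22 seats: P1 12, P2 1, P3 7, P4 2.
P2 drops from 2 to 1.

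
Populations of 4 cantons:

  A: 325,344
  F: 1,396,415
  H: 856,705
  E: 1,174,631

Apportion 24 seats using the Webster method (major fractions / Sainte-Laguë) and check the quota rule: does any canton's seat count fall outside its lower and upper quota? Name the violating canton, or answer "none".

none

Standard quotas: A 2.080, F 8.930, H 5.478, E 7.511.
Webster allocation: A 2, F 9, H 5, E 8.
Every allocation lies between the lower and upper quota.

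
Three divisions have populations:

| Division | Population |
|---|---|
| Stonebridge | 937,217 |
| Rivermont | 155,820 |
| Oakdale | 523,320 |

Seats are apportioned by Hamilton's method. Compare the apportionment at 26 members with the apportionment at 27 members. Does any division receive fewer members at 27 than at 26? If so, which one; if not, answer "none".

Rivermont

At 26 seats: Stonebridge 15, Rivermont 3, Oakdale 8.
At 27 seats: Stonebridge 16, Rivermont 2, Oakdale 9.
Rivermont drops from 3 to 2.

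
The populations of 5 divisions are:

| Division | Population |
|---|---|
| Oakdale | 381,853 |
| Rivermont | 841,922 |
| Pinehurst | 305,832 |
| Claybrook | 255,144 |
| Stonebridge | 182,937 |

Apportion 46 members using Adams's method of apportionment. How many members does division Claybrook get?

Standard divisor 1967688/46 ≈ 42775.826; standard quotas: Oakdale 8.927, Rivermont 19.682, Pinehurst 7.150, Claybrook 5.965, Stonebridge 4.277.
Rounding up gives 9, 20, 8, 6, 5 = 48 seats, so the divisor must be adjusted.
With modified divisor 45000: modified quotas Oakdale 8.486, Rivermont 18.709, Pinehurst 6.796, Claybrook 5.670, Stonebridge 4.065.
Rounding up: Oakdale 9, Rivermont 19, Pinehurst 7, Claybrook 6, Stonebridge 5 (total 46).
Claybrook receives 6.

6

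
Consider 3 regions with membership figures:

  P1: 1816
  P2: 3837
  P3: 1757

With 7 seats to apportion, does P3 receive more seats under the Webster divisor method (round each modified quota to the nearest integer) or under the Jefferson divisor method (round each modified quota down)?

Webster

Webster: P1 2, P2 3, P3 2.
Jefferson: P1 2, P2 4, P3 1.
P3 gets 2 under Webster and 1 under Jefferson.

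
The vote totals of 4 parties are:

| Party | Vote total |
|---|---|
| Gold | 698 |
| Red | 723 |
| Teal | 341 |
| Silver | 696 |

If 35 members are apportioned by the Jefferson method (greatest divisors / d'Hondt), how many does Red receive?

Standard divisor 2458/35 ≈ 70.229; standard quotas: Gold 9.939, Red 10.295, Teal 4.856, Silver 9.910.
Rounding down gives 9, 10, 4, 9 = 32 seats, so the divisor must be adjusted.
With modified divisor 67: modified quotas Gold 10.418, Red 10.791, Teal 5.090, Silver 10.388.
Rounding down: Gold 10, Red 10, Teal 5, Silver 10 (total 35).
Red receives 10.

10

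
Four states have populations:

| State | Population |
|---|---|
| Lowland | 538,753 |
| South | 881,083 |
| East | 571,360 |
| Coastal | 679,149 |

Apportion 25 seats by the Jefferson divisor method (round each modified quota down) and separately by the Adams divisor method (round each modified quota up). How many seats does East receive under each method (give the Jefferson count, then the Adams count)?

5 and 6

Jefferson: Lowland 5, South 9, East 5, Coastal 6.
Adams: Lowland 5, South 8, East 6, Coastal 6.
East gets 5 under Jefferson and 6 under Adams.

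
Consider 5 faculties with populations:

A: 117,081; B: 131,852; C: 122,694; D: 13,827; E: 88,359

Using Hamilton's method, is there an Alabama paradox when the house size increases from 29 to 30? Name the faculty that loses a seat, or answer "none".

none

At 29 seats: A 7, B 8, C 8, D 1, E 5.
At 30 seats: A 7, B 8, C 8, D 1, E 6.
No faculty's allocation decreased.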